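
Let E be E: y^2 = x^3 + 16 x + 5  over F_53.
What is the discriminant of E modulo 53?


4 a^3 + 27 b^2 = 4*16^3 + 27*5^2 = 16384 + 675 = 17059
Delta = -16 * (17059) = -272944
Delta mod 53 = 6

Delta = 6 (mod 53)


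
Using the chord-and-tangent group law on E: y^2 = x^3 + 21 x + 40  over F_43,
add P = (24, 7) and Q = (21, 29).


P != Q, so use the chord formula.
s = (y2 - y1) / (x2 - x1) = (22) / (40) mod 43 = 7
x3 = s^2 - x1 - x2 mod 43 = 7^2 - 24 - 21 = 4
y3 = s (x1 - x3) - y1 mod 43 = 7 * (24 - 4) - 7 = 4

P + Q = (4, 4)


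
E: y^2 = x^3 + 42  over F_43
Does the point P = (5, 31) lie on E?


Check whether y^2 = x^3 + 0 x + 42 (mod 43) for (x, y) = (5, 31).
LHS: y^2 = 31^2 mod 43 = 15
RHS: x^3 + 0 x + 42 = 5^3 + 0*5 + 42 mod 43 = 38
LHS != RHS

No, not on the curve


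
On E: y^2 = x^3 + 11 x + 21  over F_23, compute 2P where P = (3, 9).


k = 2 = 10_2 (binary, LSB first: 01)
Double-and-add from P = (3, 9):
  bit 0 = 0: acc unchanged = O
  bit 1 = 1: acc = O + (3, 14) = (3, 14)

2P = (3, 14)


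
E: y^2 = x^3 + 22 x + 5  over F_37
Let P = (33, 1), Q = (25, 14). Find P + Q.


P != Q, so use the chord formula.
s = (y2 - y1) / (x2 - x1) = (13) / (29) mod 37 = 3
x3 = s^2 - x1 - x2 mod 37 = 3^2 - 33 - 25 = 25
y3 = s (x1 - x3) - y1 mod 37 = 3 * (33 - 25) - 1 = 23

P + Q = (25, 23)


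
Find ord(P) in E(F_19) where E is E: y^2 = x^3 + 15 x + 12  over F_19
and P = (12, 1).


Compute successive multiples of P until we hit O:
  1P = (12, 1)
  2P = (1, 16)
  3P = (11, 8)
  4P = (7, 2)
  5P = (16, 15)
  6P = (8, 13)
  7P = (8, 6)
  8P = (16, 4)
  ... (continuing to 13P)
  13P = O

ord(P) = 13


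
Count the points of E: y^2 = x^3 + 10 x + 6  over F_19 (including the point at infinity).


For each x in F_19, count y with y^2 = x^3 + 10 x + 6 mod 19:
  x = 0: RHS = 6, y in [5, 14]  -> 2 point(s)
  x = 1: RHS = 17, y in [6, 13]  -> 2 point(s)
  x = 3: RHS = 6, y in [5, 14]  -> 2 point(s)
  x = 6: RHS = 16, y in [4, 15]  -> 2 point(s)
  x = 7: RHS = 1, y in [1, 18]  -> 2 point(s)
  x = 8: RHS = 9, y in [3, 16]  -> 2 point(s)
  x = 10: RHS = 4, y in [2, 17]  -> 2 point(s)
  x = 12: RHS = 11, y in [7, 12]  -> 2 point(s)
  x = 15: RHS = 16, y in [4, 15]  -> 2 point(s)
  x = 16: RHS = 6, y in [5, 14]  -> 2 point(s)
  x = 17: RHS = 16, y in [4, 15]  -> 2 point(s)
Affine points: 22. Add the point at infinity: total = 23.

#E(F_19) = 23


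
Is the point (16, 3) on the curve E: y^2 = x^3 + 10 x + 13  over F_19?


Check whether y^2 = x^3 + 10 x + 13 (mod 19) for (x, y) = (16, 3).
LHS: y^2 = 3^2 mod 19 = 9
RHS: x^3 + 10 x + 13 = 16^3 + 10*16 + 13 mod 19 = 13
LHS != RHS

No, not on the curve


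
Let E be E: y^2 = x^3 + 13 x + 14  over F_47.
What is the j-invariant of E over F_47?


Delta = -16(4 a^3 + 27 b^2) mod 47 = 38
-1728 * (4 a)^3 = -1728 * (4*13)^3 mod 47 = 12
j = 12 * 38^(-1) mod 47 = 30

j = 30 (mod 47)


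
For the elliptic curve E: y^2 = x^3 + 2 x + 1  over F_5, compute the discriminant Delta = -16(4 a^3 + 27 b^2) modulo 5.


4 a^3 + 27 b^2 = 4*2^3 + 27*1^2 = 32 + 27 = 59
Delta = -16 * (59) = -944
Delta mod 5 = 1

Delta = 1 (mod 5)


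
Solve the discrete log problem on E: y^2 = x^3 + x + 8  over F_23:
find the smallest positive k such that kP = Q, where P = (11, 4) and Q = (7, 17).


Enumerate multiples of P until we hit Q = (7, 17):
  1P = (11, 4)
  2P = (7, 17)
Match found at i = 2.

k = 2


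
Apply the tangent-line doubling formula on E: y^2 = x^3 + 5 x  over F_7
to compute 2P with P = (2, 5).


Doubling: s = (3 x1^2 + a) / (2 y1)
s = (3*2^2 + 5) / (2*5) mod 7 = 1
x3 = s^2 - 2 x1 mod 7 = 1^2 - 2*2 = 4
y3 = s (x1 - x3) - y1 mod 7 = 1 * (2 - 4) - 5 = 0

2P = (4, 0)


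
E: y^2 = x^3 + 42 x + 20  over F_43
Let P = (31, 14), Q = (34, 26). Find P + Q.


P != Q, so use the chord formula.
s = (y2 - y1) / (x2 - x1) = (12) / (3) mod 43 = 4
x3 = s^2 - x1 - x2 mod 43 = 4^2 - 31 - 34 = 37
y3 = s (x1 - x3) - y1 mod 43 = 4 * (31 - 37) - 14 = 5

P + Q = (37, 5)


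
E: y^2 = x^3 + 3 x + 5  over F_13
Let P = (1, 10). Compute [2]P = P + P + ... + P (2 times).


k = 2 = 10_2 (binary, LSB first: 01)
Double-and-add from P = (1, 10):
  bit 0 = 0: acc unchanged = O
  bit 1 = 1: acc = O + (12, 1) = (12, 1)

2P = (12, 1)


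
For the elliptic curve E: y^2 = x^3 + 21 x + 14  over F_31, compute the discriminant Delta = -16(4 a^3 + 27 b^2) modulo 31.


4 a^3 + 27 b^2 = 4*21^3 + 27*14^2 = 37044 + 5292 = 42336
Delta = -16 * (42336) = -677376
Delta mod 31 = 5

Delta = 5 (mod 31)


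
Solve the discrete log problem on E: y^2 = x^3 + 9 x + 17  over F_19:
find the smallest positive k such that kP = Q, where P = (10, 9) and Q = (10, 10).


Enumerate multiples of P until we hit Q = (10, 10):
  1P = (10, 9)
  2P = (5, 4)
  3P = (5, 15)
  4P = (10, 10)
Match found at i = 4.

k = 4


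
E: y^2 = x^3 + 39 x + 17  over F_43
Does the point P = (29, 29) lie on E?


Check whether y^2 = x^3 + 39 x + 17 (mod 43) for (x, y) = (29, 29).
LHS: y^2 = 29^2 mod 43 = 24
RHS: x^3 + 39 x + 17 = 29^3 + 39*29 + 17 mod 43 = 38
LHS != RHS

No, not on the curve


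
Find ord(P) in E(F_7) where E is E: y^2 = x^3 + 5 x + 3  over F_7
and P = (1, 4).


Compute successive multiples of P until we hit O:
  1P = (1, 4)
  2P = (6, 5)
  3P = (2, 0)
  4P = (6, 2)
  5P = (1, 3)
  6P = O

ord(P) = 6


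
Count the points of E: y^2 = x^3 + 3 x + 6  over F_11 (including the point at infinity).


For each x in F_11, count y with y^2 = x^3 + 3 x + 6 mod 11:
  x = 2: RHS = 9, y in [3, 8]  -> 2 point(s)
  x = 3: RHS = 9, y in [3, 8]  -> 2 point(s)
  x = 4: RHS = 5, y in [4, 7]  -> 2 point(s)
  x = 5: RHS = 3, y in [5, 6]  -> 2 point(s)
  x = 6: RHS = 9, y in [3, 8]  -> 2 point(s)
  x = 8: RHS = 3, y in [5, 6]  -> 2 point(s)
  x = 9: RHS = 3, y in [5, 6]  -> 2 point(s)
Affine points: 14. Add the point at infinity: total = 15.

#E(F_11) = 15


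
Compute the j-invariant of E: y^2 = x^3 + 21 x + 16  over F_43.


Delta = -16(4 a^3 + 27 b^2) mod 43 = 12
-1728 * (4 a)^3 = -1728 * (4*21)^3 mod 43 = 21
j = 21 * 12^(-1) mod 43 = 34

j = 34 (mod 43)


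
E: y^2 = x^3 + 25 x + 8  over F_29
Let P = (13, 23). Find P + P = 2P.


Doubling: s = (3 x1^2 + a) / (2 y1)
s = (3*13^2 + 25) / (2*23) mod 29 = 4
x3 = s^2 - 2 x1 mod 29 = 4^2 - 2*13 = 19
y3 = s (x1 - x3) - y1 mod 29 = 4 * (13 - 19) - 23 = 11

2P = (19, 11)


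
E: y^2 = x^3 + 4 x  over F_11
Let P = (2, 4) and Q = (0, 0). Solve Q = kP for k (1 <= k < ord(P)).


Enumerate multiples of P until we hit Q = (0, 0):
  1P = (2, 4)
  2P = (0, 0)
Match found at i = 2.

k = 2


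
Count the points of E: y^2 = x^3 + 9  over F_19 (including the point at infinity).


For each x in F_19, count y with y^2 = x^3 + 0 x + 9 mod 19:
  x = 0: RHS = 9, y in [3, 16]  -> 2 point(s)
  x = 2: RHS = 17, y in [6, 13]  -> 2 point(s)
  x = 3: RHS = 17, y in [6, 13]  -> 2 point(s)
  x = 4: RHS = 16, y in [4, 15]  -> 2 point(s)
  x = 5: RHS = 1, y in [1, 18]  -> 2 point(s)
  x = 6: RHS = 16, y in [4, 15]  -> 2 point(s)
  x = 9: RHS = 16, y in [4, 15]  -> 2 point(s)
  x = 14: RHS = 17, y in [6, 13]  -> 2 point(s)
  x = 16: RHS = 1, y in [1, 18]  -> 2 point(s)
  x = 17: RHS = 1, y in [1, 18]  -> 2 point(s)
Affine points: 20. Add the point at infinity: total = 21.

#E(F_19) = 21


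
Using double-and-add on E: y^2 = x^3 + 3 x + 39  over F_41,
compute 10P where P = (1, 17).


k = 10 = 1010_2 (binary, LSB first: 0101)
Double-and-add from P = (1, 17):
  bit 0 = 0: acc unchanged = O
  bit 1 = 1: acc = O + (23, 37) = (23, 37)
  bit 2 = 0: acc unchanged = (23, 37)
  bit 3 = 1: acc = (23, 37) + (9, 4) = (11, 3)

10P = (11, 3)


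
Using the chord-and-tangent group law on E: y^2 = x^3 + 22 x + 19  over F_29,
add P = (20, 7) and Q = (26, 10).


P != Q, so use the chord formula.
s = (y2 - y1) / (x2 - x1) = (3) / (6) mod 29 = 15
x3 = s^2 - x1 - x2 mod 29 = 15^2 - 20 - 26 = 5
y3 = s (x1 - x3) - y1 mod 29 = 15 * (20 - 5) - 7 = 15

P + Q = (5, 15)


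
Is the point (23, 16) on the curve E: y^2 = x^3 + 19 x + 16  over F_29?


Check whether y^2 = x^3 + 19 x + 16 (mod 29) for (x, y) = (23, 16).
LHS: y^2 = 16^2 mod 29 = 24
RHS: x^3 + 19 x + 16 = 23^3 + 19*23 + 16 mod 29 = 5
LHS != RHS

No, not on the curve


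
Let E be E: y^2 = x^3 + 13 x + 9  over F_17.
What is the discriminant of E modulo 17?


4 a^3 + 27 b^2 = 4*13^3 + 27*9^2 = 8788 + 2187 = 10975
Delta = -16 * (10975) = -175600
Delta mod 17 = 10

Delta = 10 (mod 17)


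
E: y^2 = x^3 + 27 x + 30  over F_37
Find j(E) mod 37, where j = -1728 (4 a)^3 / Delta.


Delta = -16(4 a^3 + 27 b^2) mod 37 = 23
-1728 * (4 a)^3 = -1728 * (4*27)^3 mod 37 = 36
j = 36 * 23^(-1) mod 37 = 8

j = 8 (mod 37)


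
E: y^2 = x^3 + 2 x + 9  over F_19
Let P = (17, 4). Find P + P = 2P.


Doubling: s = (3 x1^2 + a) / (2 y1)
s = (3*17^2 + 2) / (2*4) mod 19 = 16
x3 = s^2 - 2 x1 mod 19 = 16^2 - 2*17 = 13
y3 = s (x1 - x3) - y1 mod 19 = 16 * (17 - 13) - 4 = 3

2P = (13, 3)


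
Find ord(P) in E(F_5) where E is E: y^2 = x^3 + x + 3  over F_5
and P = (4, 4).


Compute successive multiples of P until we hit O:
  1P = (4, 4)
  2P = (1, 0)
  3P = (4, 1)
  4P = O

ord(P) = 4


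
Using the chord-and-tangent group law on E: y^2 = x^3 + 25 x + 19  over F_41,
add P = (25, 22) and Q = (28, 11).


P != Q, so use the chord formula.
s = (y2 - y1) / (x2 - x1) = (30) / (3) mod 41 = 10
x3 = s^2 - x1 - x2 mod 41 = 10^2 - 25 - 28 = 6
y3 = s (x1 - x3) - y1 mod 41 = 10 * (25 - 6) - 22 = 4

P + Q = (6, 4)


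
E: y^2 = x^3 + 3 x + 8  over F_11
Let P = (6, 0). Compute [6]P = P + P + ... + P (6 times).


k = 6 = 110_2 (binary, LSB first: 011)
Double-and-add from P = (6, 0):
  bit 0 = 0: acc unchanged = O
  bit 1 = 1: acc = O + O = O
  bit 2 = 1: acc = O + O = O

6P = O


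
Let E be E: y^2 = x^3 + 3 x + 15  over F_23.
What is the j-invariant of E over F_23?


Delta = -16(4 a^3 + 27 b^2) mod 23 = 18
-1728 * (4 a)^3 = -1728 * (4*3)^3 mod 23 = 14
j = 14 * 18^(-1) mod 23 = 11

j = 11 (mod 23)


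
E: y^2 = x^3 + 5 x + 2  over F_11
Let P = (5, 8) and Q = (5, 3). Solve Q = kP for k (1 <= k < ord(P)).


Enumerate multiples of P until we hit Q = (5, 3):
  1P = (5, 8)
  2P = (4, 8)
  3P = (2, 3)
  4P = (8, 9)
  5P = (3, 0)
  6P = (8, 2)
  7P = (2, 8)
  8P = (4, 3)
  9P = (5, 3)
Match found at i = 9.

k = 9


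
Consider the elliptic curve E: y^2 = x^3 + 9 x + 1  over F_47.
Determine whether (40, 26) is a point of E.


Check whether y^2 = x^3 + 9 x + 1 (mod 47) for (x, y) = (40, 26).
LHS: y^2 = 26^2 mod 47 = 18
RHS: x^3 + 9 x + 1 = 40^3 + 9*40 + 1 mod 47 = 18
LHS = RHS

Yes, on the curve


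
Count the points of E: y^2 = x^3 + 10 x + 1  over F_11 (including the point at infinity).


For each x in F_11, count y with y^2 = x^3 + 10 x + 1 mod 11:
  x = 0: RHS = 1, y in [1, 10]  -> 2 point(s)
  x = 1: RHS = 1, y in [1, 10]  -> 2 point(s)
  x = 3: RHS = 3, y in [5, 6]  -> 2 point(s)
  x = 5: RHS = 0, y in [0]  -> 1 point(s)
  x = 10: RHS = 1, y in [1, 10]  -> 2 point(s)
Affine points: 9. Add the point at infinity: total = 10.

#E(F_11) = 10


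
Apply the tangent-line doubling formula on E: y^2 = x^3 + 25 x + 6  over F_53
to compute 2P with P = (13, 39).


Doubling: s = (3 x1^2 + a) / (2 y1)
s = (3*13^2 + 25) / (2*39) mod 53 = 34
x3 = s^2 - 2 x1 mod 53 = 34^2 - 2*13 = 17
y3 = s (x1 - x3) - y1 mod 53 = 34 * (13 - 17) - 39 = 37

2P = (17, 37)


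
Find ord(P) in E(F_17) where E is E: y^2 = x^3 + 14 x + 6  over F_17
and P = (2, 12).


Compute successive multiples of P until we hit O:
  1P = (2, 12)
  2P = (15, 15)
  3P = (8, 1)
  4P = (8, 16)
  5P = (15, 2)
  6P = (2, 5)
  7P = O

ord(P) = 7


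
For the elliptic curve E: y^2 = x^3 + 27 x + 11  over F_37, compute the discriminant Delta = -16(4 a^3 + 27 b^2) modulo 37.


4 a^3 + 27 b^2 = 4*27^3 + 27*11^2 = 78732 + 3267 = 81999
Delta = -16 * (81999) = -1311984
Delta mod 37 = 36

Delta = 36 (mod 37)


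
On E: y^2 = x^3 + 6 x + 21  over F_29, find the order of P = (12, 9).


Compute successive multiples of P until we hit O:
  1P = (12, 9)
  2P = (1, 17)
  3P = (23, 28)
  4P = (14, 6)
  5P = (27, 28)
  6P = (13, 11)
  7P = (8, 28)
  8P = (8, 1)
  ... (continuing to 15P)
  15P = O

ord(P) = 15


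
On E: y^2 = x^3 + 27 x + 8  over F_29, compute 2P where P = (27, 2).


k = 2 = 10_2 (binary, LSB first: 01)
Double-and-add from P = (27, 2):
  bit 0 = 0: acc unchanged = O
  bit 1 = 1: acc = O + (3, 0) = (3, 0)

2P = (3, 0)


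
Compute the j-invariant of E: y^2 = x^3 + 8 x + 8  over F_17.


Delta = -16(4 a^3 + 27 b^2) mod 17 = 2
-1728 * (4 a)^3 = -1728 * (4*8)^3 mod 17 = 3
j = 3 * 2^(-1) mod 17 = 10

j = 10 (mod 17)


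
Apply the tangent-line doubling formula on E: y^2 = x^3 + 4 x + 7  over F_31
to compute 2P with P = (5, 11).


Doubling: s = (3 x1^2 + a) / (2 y1)
s = (3*5^2 + 4) / (2*11) mod 31 = 5
x3 = s^2 - 2 x1 mod 31 = 5^2 - 2*5 = 15
y3 = s (x1 - x3) - y1 mod 31 = 5 * (5 - 15) - 11 = 1

2P = (15, 1)


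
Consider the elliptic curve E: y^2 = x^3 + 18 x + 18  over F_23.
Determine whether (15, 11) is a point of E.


Check whether y^2 = x^3 + 18 x + 18 (mod 23) for (x, y) = (15, 11).
LHS: y^2 = 11^2 mod 23 = 6
RHS: x^3 + 18 x + 18 = 15^3 + 18*15 + 18 mod 23 = 6
LHS = RHS

Yes, on the curve


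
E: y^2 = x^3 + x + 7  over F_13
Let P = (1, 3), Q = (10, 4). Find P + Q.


P != Q, so use the chord formula.
s = (y2 - y1) / (x2 - x1) = (1) / (9) mod 13 = 3
x3 = s^2 - x1 - x2 mod 13 = 3^2 - 1 - 10 = 11
y3 = s (x1 - x3) - y1 mod 13 = 3 * (1 - 11) - 3 = 6

P + Q = (11, 6)


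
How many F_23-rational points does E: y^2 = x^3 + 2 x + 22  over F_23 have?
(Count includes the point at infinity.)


For each x in F_23, count y with y^2 = x^3 + 2 x + 22 mod 23:
  x = 1: RHS = 2, y in [5, 18]  -> 2 point(s)
  x = 3: RHS = 9, y in [3, 20]  -> 2 point(s)
  x = 4: RHS = 2, y in [5, 18]  -> 2 point(s)
  x = 11: RHS = 18, y in [8, 15]  -> 2 point(s)
  x = 12: RHS = 3, y in [7, 16]  -> 2 point(s)
  x = 15: RHS = 0, y in [0]  -> 1 point(s)
  x = 17: RHS = 1, y in [1, 22]  -> 2 point(s)
  x = 18: RHS = 2, y in [5, 18]  -> 2 point(s)
  x = 20: RHS = 12, y in [9, 14]  -> 2 point(s)
Affine points: 17. Add the point at infinity: total = 18.

#E(F_23) = 18


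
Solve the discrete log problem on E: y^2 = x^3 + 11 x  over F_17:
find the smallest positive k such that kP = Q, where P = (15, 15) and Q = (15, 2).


Enumerate multiples of P until we hit Q = (15, 2):
  1P = (15, 15)
  2P = (2, 8)
  3P = (2, 9)
  4P = (15, 2)
Match found at i = 4.

k = 4


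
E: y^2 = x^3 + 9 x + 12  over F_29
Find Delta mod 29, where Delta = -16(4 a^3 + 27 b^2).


4 a^3 + 27 b^2 = 4*9^3 + 27*12^2 = 2916 + 3888 = 6804
Delta = -16 * (6804) = -108864
Delta mod 29 = 2

Delta = 2 (mod 29)


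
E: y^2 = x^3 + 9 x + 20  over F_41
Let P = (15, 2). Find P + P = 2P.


Doubling: s = (3 x1^2 + a) / (2 y1)
s = (3*15^2 + 9) / (2*2) mod 41 = 7
x3 = s^2 - 2 x1 mod 41 = 7^2 - 2*15 = 19
y3 = s (x1 - x3) - y1 mod 41 = 7 * (15 - 19) - 2 = 11

2P = (19, 11)


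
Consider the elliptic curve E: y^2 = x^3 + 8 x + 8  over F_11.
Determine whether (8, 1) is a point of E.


Check whether y^2 = x^3 + 8 x + 8 (mod 11) for (x, y) = (8, 1).
LHS: y^2 = 1^2 mod 11 = 1
RHS: x^3 + 8 x + 8 = 8^3 + 8*8 + 8 mod 11 = 1
LHS = RHS

Yes, on the curve


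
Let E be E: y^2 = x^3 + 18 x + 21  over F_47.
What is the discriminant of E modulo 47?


4 a^3 + 27 b^2 = 4*18^3 + 27*21^2 = 23328 + 11907 = 35235
Delta = -16 * (35235) = -563760
Delta mod 47 = 5

Delta = 5 (mod 47)


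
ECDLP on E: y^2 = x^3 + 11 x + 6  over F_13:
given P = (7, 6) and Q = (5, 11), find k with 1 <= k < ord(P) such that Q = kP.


Enumerate multiples of P until we hit Q = (5, 11):
  1P = (7, 6)
  2P = (3, 12)
  3P = (2, 6)
  4P = (4, 7)
  5P = (5, 2)
  6P = (5, 11)
Match found at i = 6.

k = 6


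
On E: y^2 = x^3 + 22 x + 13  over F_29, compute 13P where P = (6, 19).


k = 13 = 1101_2 (binary, LSB first: 1011)
Double-and-add from P = (6, 19):
  bit 0 = 1: acc = O + (6, 19) = (6, 19)
  bit 1 = 0: acc unchanged = (6, 19)
  bit 2 = 1: acc = (6, 19) + (18, 21) = (1, 6)
  bit 3 = 1: acc = (1, 6) + (15, 21) = (14, 7)

13P = (14, 7)


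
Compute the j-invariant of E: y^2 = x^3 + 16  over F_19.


Delta = -16(4 a^3 + 27 b^2) mod 19 = 7
-1728 * (4 a)^3 = -1728 * (4*0)^3 mod 19 = 0
j = 0 * 7^(-1) mod 19 = 0

j = 0 (mod 19)


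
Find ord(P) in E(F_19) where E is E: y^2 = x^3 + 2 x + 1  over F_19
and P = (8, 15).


Compute successive multiples of P until we hit O:
  1P = (8, 15)
  2P = (8, 4)
  3P = O

ord(P) = 3


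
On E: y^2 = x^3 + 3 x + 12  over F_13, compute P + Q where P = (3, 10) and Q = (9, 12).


P != Q, so use the chord formula.
s = (y2 - y1) / (x2 - x1) = (2) / (6) mod 13 = 9
x3 = s^2 - x1 - x2 mod 13 = 9^2 - 3 - 9 = 4
y3 = s (x1 - x3) - y1 mod 13 = 9 * (3 - 4) - 10 = 7

P + Q = (4, 7)


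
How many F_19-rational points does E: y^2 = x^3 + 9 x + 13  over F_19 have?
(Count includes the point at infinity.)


For each x in F_19, count y with y^2 = x^3 + 9 x + 13 mod 19:
  x = 1: RHS = 4, y in [2, 17]  -> 2 point(s)
  x = 2: RHS = 1, y in [1, 18]  -> 2 point(s)
  x = 6: RHS = 17, y in [6, 13]  -> 2 point(s)
  x = 7: RHS = 1, y in [1, 18]  -> 2 point(s)
  x = 9: RHS = 6, y in [5, 14]  -> 2 point(s)
  x = 10: RHS = 1, y in [1, 18]  -> 2 point(s)
  x = 12: RHS = 6, y in [5, 14]  -> 2 point(s)
  x = 13: RHS = 9, y in [3, 16]  -> 2 point(s)
  x = 16: RHS = 16, y in [4, 15]  -> 2 point(s)
  x = 17: RHS = 6, y in [5, 14]  -> 2 point(s)
Affine points: 20. Add the point at infinity: total = 21.

#E(F_19) = 21


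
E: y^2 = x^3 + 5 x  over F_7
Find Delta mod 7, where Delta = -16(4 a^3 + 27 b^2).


4 a^3 + 27 b^2 = 4*5^3 + 27*0^2 = 500 + 0 = 500
Delta = -16 * (500) = -8000
Delta mod 7 = 1

Delta = 1 (mod 7)


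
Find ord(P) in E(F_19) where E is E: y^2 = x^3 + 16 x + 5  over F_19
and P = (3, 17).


Compute successive multiples of P until we hit O:
  1P = (3, 17)
  2P = (11, 12)
  3P = (14, 16)
  4P = (13, 15)
  5P = (0, 9)
  6P = (2, 11)
  7P = (12, 5)
  8P = (10, 5)
  ... (continuing to 28P)
  28P = O

ord(P) = 28


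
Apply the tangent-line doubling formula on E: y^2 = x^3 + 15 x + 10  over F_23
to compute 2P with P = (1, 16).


Doubling: s = (3 x1^2 + a) / (2 y1)
s = (3*1^2 + 15) / (2*16) mod 23 = 2
x3 = s^2 - 2 x1 mod 23 = 2^2 - 2*1 = 2
y3 = s (x1 - x3) - y1 mod 23 = 2 * (1 - 2) - 16 = 5

2P = (2, 5)


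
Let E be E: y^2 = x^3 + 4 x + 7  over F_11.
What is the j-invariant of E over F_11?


Delta = -16(4 a^3 + 27 b^2) mod 11 = 3
-1728 * (4 a)^3 = -1728 * (4*4)^3 mod 11 = 7
j = 7 * 3^(-1) mod 11 = 6

j = 6 (mod 11)


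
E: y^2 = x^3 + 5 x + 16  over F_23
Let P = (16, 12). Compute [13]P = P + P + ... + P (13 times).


k = 13 = 1101_2 (binary, LSB first: 1011)
Double-and-add from P = (16, 12):
  bit 0 = 1: acc = O + (16, 12) = (16, 12)
  bit 1 = 0: acc unchanged = (16, 12)
  bit 2 = 1: acc = (16, 12) + (0, 4) = (13, 1)
  bit 3 = 1: acc = (13, 1) + (18, 2) = (4, 10)

13P = (4, 10)


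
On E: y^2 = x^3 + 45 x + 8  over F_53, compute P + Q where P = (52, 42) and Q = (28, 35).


P != Q, so use the chord formula.
s = (y2 - y1) / (x2 - x1) = (46) / (29) mod 53 = 29
x3 = s^2 - x1 - x2 mod 53 = 29^2 - 52 - 28 = 19
y3 = s (x1 - x3) - y1 mod 53 = 29 * (52 - 19) - 42 = 14

P + Q = (19, 14)


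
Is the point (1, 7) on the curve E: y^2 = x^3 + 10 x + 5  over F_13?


Check whether y^2 = x^3 + 10 x + 5 (mod 13) for (x, y) = (1, 7).
LHS: y^2 = 7^2 mod 13 = 10
RHS: x^3 + 10 x + 5 = 1^3 + 10*1 + 5 mod 13 = 3
LHS != RHS

No, not on the curve


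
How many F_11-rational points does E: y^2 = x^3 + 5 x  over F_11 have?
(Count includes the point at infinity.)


For each x in F_11, count y with y^2 = x^3 + 5 x + 0 mod 11:
  x = 0: RHS = 0, y in [0]  -> 1 point(s)
  x = 3: RHS = 9, y in [3, 8]  -> 2 point(s)
  x = 6: RHS = 4, y in [2, 9]  -> 2 point(s)
  x = 7: RHS = 4, y in [2, 9]  -> 2 point(s)
  x = 9: RHS = 4, y in [2, 9]  -> 2 point(s)
  x = 10: RHS = 5, y in [4, 7]  -> 2 point(s)
Affine points: 11. Add the point at infinity: total = 12.

#E(F_11) = 12


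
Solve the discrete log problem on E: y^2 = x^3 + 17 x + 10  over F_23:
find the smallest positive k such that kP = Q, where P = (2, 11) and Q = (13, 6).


Enumerate multiples of P until we hit Q = (13, 6):
  1P = (2, 11)
  2P = (9, 8)
  3P = (15, 11)
  4P = (6, 12)
  5P = (5, 17)
  6P = (20, 22)
  7P = (4, 21)
  8P = (19, 19)
  9P = (14, 5)
  10P = (13, 6)
Match found at i = 10.

k = 10


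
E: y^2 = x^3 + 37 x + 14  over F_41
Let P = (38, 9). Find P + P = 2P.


Doubling: s = (3 x1^2 + a) / (2 y1)
s = (3*38^2 + 37) / (2*9) mod 41 = 40
x3 = s^2 - 2 x1 mod 41 = 40^2 - 2*38 = 7
y3 = s (x1 - x3) - y1 mod 41 = 40 * (38 - 7) - 9 = 1

2P = (7, 1)


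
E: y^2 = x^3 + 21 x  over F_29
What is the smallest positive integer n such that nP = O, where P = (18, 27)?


Compute successive multiples of P until we hit O:
  1P = (18, 27)
  2P = (16, 13)
  3P = (15, 23)
  4P = (1, 15)
  5P = (11, 24)
  6P = (28, 6)
  7P = (8, 10)
  8P = (23, 8)
  ... (continuing to 26P)
  26P = O

ord(P) = 26


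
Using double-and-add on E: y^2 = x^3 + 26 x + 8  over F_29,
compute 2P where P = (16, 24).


k = 2 = 10_2 (binary, LSB first: 01)
Double-and-add from P = (16, 24):
  bit 0 = 0: acc unchanged = O
  bit 1 = 1: acc = O + (13, 22) = (13, 22)

2P = (13, 22)


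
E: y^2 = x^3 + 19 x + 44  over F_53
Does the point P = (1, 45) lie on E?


Check whether y^2 = x^3 + 19 x + 44 (mod 53) for (x, y) = (1, 45).
LHS: y^2 = 45^2 mod 53 = 11
RHS: x^3 + 19 x + 44 = 1^3 + 19*1 + 44 mod 53 = 11
LHS = RHS

Yes, on the curve


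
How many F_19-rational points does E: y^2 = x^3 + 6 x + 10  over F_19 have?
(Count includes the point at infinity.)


For each x in F_19, count y with y^2 = x^3 + 6 x + 10 mod 19:
  x = 1: RHS = 17, y in [6, 13]  -> 2 point(s)
  x = 2: RHS = 11, y in [7, 12]  -> 2 point(s)
  x = 3: RHS = 17, y in [6, 13]  -> 2 point(s)
  x = 8: RHS = 0, y in [0]  -> 1 point(s)
  x = 10: RHS = 6, y in [5, 14]  -> 2 point(s)
  x = 11: RHS = 1, y in [1, 18]  -> 2 point(s)
  x = 12: RHS = 5, y in [9, 10]  -> 2 point(s)
  x = 13: RHS = 5, y in [9, 10]  -> 2 point(s)
  x = 14: RHS = 7, y in [8, 11]  -> 2 point(s)
  x = 15: RHS = 17, y in [6, 13]  -> 2 point(s)
  x = 17: RHS = 9, y in [3, 16]  -> 2 point(s)
Affine points: 21. Add the point at infinity: total = 22.

#E(F_19) = 22


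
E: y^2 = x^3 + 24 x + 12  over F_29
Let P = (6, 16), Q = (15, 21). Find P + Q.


P != Q, so use the chord formula.
s = (y2 - y1) / (x2 - x1) = (5) / (9) mod 29 = 7
x3 = s^2 - x1 - x2 mod 29 = 7^2 - 6 - 15 = 28
y3 = s (x1 - x3) - y1 mod 29 = 7 * (6 - 28) - 16 = 4

P + Q = (28, 4)


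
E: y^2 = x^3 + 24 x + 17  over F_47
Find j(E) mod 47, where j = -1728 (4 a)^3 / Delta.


Delta = -16(4 a^3 + 27 b^2) mod 47 = 23
-1728 * (4 a)^3 = -1728 * (4*24)^3 mod 47 = 41
j = 41 * 23^(-1) mod 47 = 12

j = 12 (mod 47)


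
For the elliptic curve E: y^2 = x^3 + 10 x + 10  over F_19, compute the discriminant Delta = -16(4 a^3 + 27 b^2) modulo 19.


4 a^3 + 27 b^2 = 4*10^3 + 27*10^2 = 4000 + 2700 = 6700
Delta = -16 * (6700) = -107200
Delta mod 19 = 17

Delta = 17 (mod 19)


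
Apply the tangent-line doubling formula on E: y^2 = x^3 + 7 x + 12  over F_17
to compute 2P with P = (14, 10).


Doubling: s = (3 x1^2 + a) / (2 y1)
s = (3*14^2 + 7) / (2*10) mod 17 = 0
x3 = s^2 - 2 x1 mod 17 = 0^2 - 2*14 = 6
y3 = s (x1 - x3) - y1 mod 17 = 0 * (14 - 6) - 10 = 7

2P = (6, 7)


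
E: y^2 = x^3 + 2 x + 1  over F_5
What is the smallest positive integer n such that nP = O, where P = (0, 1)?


Compute successive multiples of P until we hit O:
  1P = (0, 1)
  2P = (1, 3)
  3P = (3, 3)
  4P = (3, 2)
  5P = (1, 2)
  6P = (0, 4)
  7P = O

ord(P) = 7


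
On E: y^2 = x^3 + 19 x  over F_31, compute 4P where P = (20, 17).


k = 4 = 100_2 (binary, LSB first: 001)
Double-and-add from P = (20, 17):
  bit 0 = 0: acc unchanged = O
  bit 1 = 0: acc unchanged = O
  bit 2 = 1: acc = O + (0, 0) = (0, 0)

4P = (0, 0)


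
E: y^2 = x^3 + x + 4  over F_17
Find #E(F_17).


For each x in F_17, count y with y^2 = x^3 + 1 x + 4 mod 17:
  x = 0: RHS = 4, y in [2, 15]  -> 2 point(s)
  x = 3: RHS = 0, y in [0]  -> 1 point(s)
  x = 4: RHS = 4, y in [2, 15]  -> 2 point(s)
  x = 5: RHS = 15, y in [7, 10]  -> 2 point(s)
  x = 13: RHS = 4, y in [2, 15]  -> 2 point(s)
  x = 14: RHS = 8, y in [5, 12]  -> 2 point(s)
  x = 16: RHS = 2, y in [6, 11]  -> 2 point(s)
Affine points: 13. Add the point at infinity: total = 14.

#E(F_17) = 14


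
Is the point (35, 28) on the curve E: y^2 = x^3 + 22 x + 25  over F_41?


Check whether y^2 = x^3 + 22 x + 25 (mod 41) for (x, y) = (35, 28).
LHS: y^2 = 28^2 mod 41 = 5
RHS: x^3 + 22 x + 25 = 35^3 + 22*35 + 25 mod 41 = 5
LHS = RHS

Yes, on the curve


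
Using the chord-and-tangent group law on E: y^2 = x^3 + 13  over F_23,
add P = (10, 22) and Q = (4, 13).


P != Q, so use the chord formula.
s = (y2 - y1) / (x2 - x1) = (14) / (17) mod 23 = 13
x3 = s^2 - x1 - x2 mod 23 = 13^2 - 10 - 4 = 17
y3 = s (x1 - x3) - y1 mod 23 = 13 * (10 - 17) - 22 = 2

P + Q = (17, 2)


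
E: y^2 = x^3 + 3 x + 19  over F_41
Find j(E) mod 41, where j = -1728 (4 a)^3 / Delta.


Delta = -16(4 a^3 + 27 b^2) mod 41 = 6
-1728 * (4 a)^3 = -1728 * (4*3)^3 mod 41 = 5
j = 5 * 6^(-1) mod 41 = 35

j = 35 (mod 41)


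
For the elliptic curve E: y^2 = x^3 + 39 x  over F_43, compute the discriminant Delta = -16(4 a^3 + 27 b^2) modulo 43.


4 a^3 + 27 b^2 = 4*39^3 + 27*0^2 = 237276 + 0 = 237276
Delta = -16 * (237276) = -3796416
Delta mod 43 = 11

Delta = 11 (mod 43)


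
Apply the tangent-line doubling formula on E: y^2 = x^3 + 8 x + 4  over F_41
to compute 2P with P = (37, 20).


Doubling: s = (3 x1^2 + a) / (2 y1)
s = (3*37^2 + 8) / (2*20) mod 41 = 26
x3 = s^2 - 2 x1 mod 41 = 26^2 - 2*37 = 28
y3 = s (x1 - x3) - y1 mod 41 = 26 * (37 - 28) - 20 = 9

2P = (28, 9)


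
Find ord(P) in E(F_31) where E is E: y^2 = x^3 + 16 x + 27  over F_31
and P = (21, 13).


Compute successive multiples of P until we hit O:
  1P = (21, 13)
  2P = (14, 22)
  3P = (16, 16)
  4P = (8, 4)
  5P = (10, 28)
  6P = (18, 28)
  7P = (17, 29)
  8P = (9, 1)
  ... (continuing to 40P)
  40P = O

ord(P) = 40


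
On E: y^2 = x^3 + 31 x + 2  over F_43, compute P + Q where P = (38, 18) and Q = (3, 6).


P != Q, so use the chord formula.
s = (y2 - y1) / (x2 - x1) = (31) / (8) mod 43 = 20
x3 = s^2 - x1 - x2 mod 43 = 20^2 - 38 - 3 = 15
y3 = s (x1 - x3) - y1 mod 43 = 20 * (38 - 15) - 18 = 12

P + Q = (15, 12)


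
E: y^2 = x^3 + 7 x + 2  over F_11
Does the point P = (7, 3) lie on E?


Check whether y^2 = x^3 + 7 x + 2 (mod 11) for (x, y) = (7, 3).
LHS: y^2 = 3^2 mod 11 = 9
RHS: x^3 + 7 x + 2 = 7^3 + 7*7 + 2 mod 11 = 9
LHS = RHS

Yes, on the curve


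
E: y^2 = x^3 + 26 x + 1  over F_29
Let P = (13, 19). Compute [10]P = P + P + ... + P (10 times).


k = 10 = 1010_2 (binary, LSB first: 0101)
Double-and-add from P = (13, 19):
  bit 0 = 0: acc unchanged = O
  bit 1 = 1: acc = O + (7, 27) = (7, 27)
  bit 2 = 0: acc unchanged = (7, 27)
  bit 3 = 1: acc = (7, 27) + (4, 13) = (14, 8)

10P = (14, 8)


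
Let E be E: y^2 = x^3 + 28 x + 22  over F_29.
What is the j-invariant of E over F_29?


Delta = -16(4 a^3 + 27 b^2) mod 29 = 8
-1728 * (4 a)^3 = -1728 * (4*28)^3 mod 29 = 15
j = 15 * 8^(-1) mod 29 = 20

j = 20 (mod 29)


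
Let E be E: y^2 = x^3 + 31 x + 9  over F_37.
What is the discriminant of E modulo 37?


4 a^3 + 27 b^2 = 4*31^3 + 27*9^2 = 119164 + 2187 = 121351
Delta = -16 * (121351) = -1941616
Delta mod 37 = 33

Delta = 33 (mod 37)


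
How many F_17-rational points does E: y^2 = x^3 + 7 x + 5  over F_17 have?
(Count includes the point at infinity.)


For each x in F_17, count y with y^2 = x^3 + 7 x + 5 mod 17:
  x = 1: RHS = 13, y in [8, 9]  -> 2 point(s)
  x = 3: RHS = 2, y in [6, 11]  -> 2 point(s)
  x = 6: RHS = 8, y in [5, 12]  -> 2 point(s)
  x = 9: RHS = 15, y in [7, 10]  -> 2 point(s)
  x = 10: RHS = 4, y in [2, 15]  -> 2 point(s)
  x = 11: RHS = 2, y in [6, 11]  -> 2 point(s)
  x = 12: RHS = 15, y in [7, 10]  -> 2 point(s)
  x = 13: RHS = 15, y in [7, 10]  -> 2 point(s)
  x = 14: RHS = 8, y in [5, 12]  -> 2 point(s)
  x = 15: RHS = 0, y in [0]  -> 1 point(s)
Affine points: 19. Add the point at infinity: total = 20.

#E(F_17) = 20


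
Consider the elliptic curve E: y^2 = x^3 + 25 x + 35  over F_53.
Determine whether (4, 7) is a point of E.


Check whether y^2 = x^3 + 25 x + 35 (mod 53) for (x, y) = (4, 7).
LHS: y^2 = 7^2 mod 53 = 49
RHS: x^3 + 25 x + 35 = 4^3 + 25*4 + 35 mod 53 = 40
LHS != RHS

No, not on the curve


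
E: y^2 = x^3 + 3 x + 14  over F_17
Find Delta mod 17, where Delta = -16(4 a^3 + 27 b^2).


4 a^3 + 27 b^2 = 4*3^3 + 27*14^2 = 108 + 5292 = 5400
Delta = -16 * (5400) = -86400
Delta mod 17 = 11

Delta = 11 (mod 17)


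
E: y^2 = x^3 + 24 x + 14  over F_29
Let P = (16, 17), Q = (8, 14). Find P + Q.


P != Q, so use the chord formula.
s = (y2 - y1) / (x2 - x1) = (26) / (21) mod 29 = 4
x3 = s^2 - x1 - x2 mod 29 = 4^2 - 16 - 8 = 21
y3 = s (x1 - x3) - y1 mod 29 = 4 * (16 - 21) - 17 = 21

P + Q = (21, 21)


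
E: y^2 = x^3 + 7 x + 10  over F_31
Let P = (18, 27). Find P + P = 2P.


Doubling: s = (3 x1^2 + a) / (2 y1)
s = (3*18^2 + 7) / (2*27) mod 31 = 21
x3 = s^2 - 2 x1 mod 31 = 21^2 - 2*18 = 2
y3 = s (x1 - x3) - y1 mod 31 = 21 * (18 - 2) - 27 = 30

2P = (2, 30)


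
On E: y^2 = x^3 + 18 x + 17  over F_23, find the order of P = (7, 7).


Compute successive multiples of P until we hit O:
  1P = (7, 7)
  2P = (18, 3)
  3P = (16, 13)
  4P = (3, 11)
  5P = (14, 0)
  6P = (3, 12)
  7P = (16, 10)
  8P = (18, 20)
  ... (continuing to 10P)
  10P = O

ord(P) = 10


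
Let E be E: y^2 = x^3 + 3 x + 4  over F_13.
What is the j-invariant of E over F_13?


Delta = -16(4 a^3 + 27 b^2) mod 13 = 5
-1728 * (4 a)^3 = -1728 * (4*3)^3 mod 13 = 12
j = 12 * 5^(-1) mod 13 = 5

j = 5 (mod 13)


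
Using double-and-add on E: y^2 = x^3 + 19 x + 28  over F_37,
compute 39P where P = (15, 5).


k = 39 = 100111_2 (binary, LSB first: 111001)
Double-and-add from P = (15, 5):
  bit 0 = 1: acc = O + (15, 5) = (15, 5)
  bit 1 = 1: acc = (15, 5) + (3, 36) = (10, 16)
  bit 2 = 1: acc = (10, 16) + (5, 10) = (19, 25)
  bit 3 = 0: acc unchanged = (19, 25)
  bit 4 = 0: acc unchanged = (19, 25)
  bit 5 = 1: acc = (19, 25) + (32, 17) = (19, 12)

39P = (19, 12)


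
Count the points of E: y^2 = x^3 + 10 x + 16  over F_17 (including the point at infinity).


For each x in F_17, count y with y^2 = x^3 + 10 x + 16 mod 17:
  x = 0: RHS = 16, y in [4, 13]  -> 2 point(s)
  x = 4: RHS = 1, y in [1, 16]  -> 2 point(s)
  x = 5: RHS = 4, y in [2, 15]  -> 2 point(s)
  x = 7: RHS = 4, y in [2, 15]  -> 2 point(s)
  x = 8: RHS = 13, y in [8, 9]  -> 2 point(s)
  x = 9: RHS = 2, y in [6, 11]  -> 2 point(s)
Affine points: 12. Add the point at infinity: total = 13.

#E(F_17) = 13


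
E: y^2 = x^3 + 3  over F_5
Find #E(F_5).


For each x in F_5, count y with y^2 = x^3 + 0 x + 3 mod 5:
  x = 1: RHS = 4, y in [2, 3]  -> 2 point(s)
  x = 2: RHS = 1, y in [1, 4]  -> 2 point(s)
  x = 3: RHS = 0, y in [0]  -> 1 point(s)
Affine points: 5. Add the point at infinity: total = 6.

#E(F_5) = 6


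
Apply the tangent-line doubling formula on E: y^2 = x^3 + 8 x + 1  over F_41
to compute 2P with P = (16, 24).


Doubling: s = (3 x1^2 + a) / (2 y1)
s = (3*16^2 + 8) / (2*24) mod 41 = 23
x3 = s^2 - 2 x1 mod 41 = 23^2 - 2*16 = 5
y3 = s (x1 - x3) - y1 mod 41 = 23 * (16 - 5) - 24 = 24

2P = (5, 24)


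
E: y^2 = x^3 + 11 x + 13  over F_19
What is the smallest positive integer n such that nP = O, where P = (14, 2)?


Compute successive multiples of P until we hit O:
  1P = (14, 2)
  2P = (2, 9)
  3P = (4, 8)
  4P = (12, 12)
  5P = (18, 18)
  6P = (3, 4)
  7P = (8, 9)
  8P = (1, 5)
  ... (continuing to 22P)
  22P = O

ord(P) = 22


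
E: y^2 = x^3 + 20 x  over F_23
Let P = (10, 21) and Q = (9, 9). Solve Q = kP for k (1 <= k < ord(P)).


Enumerate multiples of P until we hit Q = (9, 9):
  1P = (10, 21)
  2P = (9, 14)
  3P = (7, 0)
  4P = (9, 9)
Match found at i = 4.

k = 4


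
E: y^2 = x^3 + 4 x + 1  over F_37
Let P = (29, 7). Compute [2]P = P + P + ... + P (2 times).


k = 2 = 10_2 (binary, LSB first: 01)
Double-and-add from P = (29, 7):
  bit 0 = 0: acc unchanged = O
  bit 1 = 1: acc = O + (27, 21) = (27, 21)

2P = (27, 21)


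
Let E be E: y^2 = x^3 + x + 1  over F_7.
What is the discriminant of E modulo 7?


4 a^3 + 27 b^2 = 4*1^3 + 27*1^2 = 4 + 27 = 31
Delta = -16 * (31) = -496
Delta mod 7 = 1

Delta = 1 (mod 7)


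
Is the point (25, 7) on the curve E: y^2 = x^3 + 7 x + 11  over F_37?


Check whether y^2 = x^3 + 7 x + 11 (mod 37) for (x, y) = (25, 7).
LHS: y^2 = 7^2 mod 37 = 12
RHS: x^3 + 7 x + 11 = 25^3 + 7*25 + 11 mod 37 = 12
LHS = RHS

Yes, on the curve


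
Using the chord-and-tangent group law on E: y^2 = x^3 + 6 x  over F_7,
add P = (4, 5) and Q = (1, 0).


P != Q, so use the chord formula.
s = (y2 - y1) / (x2 - x1) = (2) / (4) mod 7 = 4
x3 = s^2 - x1 - x2 mod 7 = 4^2 - 4 - 1 = 4
y3 = s (x1 - x3) - y1 mod 7 = 4 * (4 - 4) - 5 = 2

P + Q = (4, 2)


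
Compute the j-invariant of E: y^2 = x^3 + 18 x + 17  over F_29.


Delta = -16(4 a^3 + 27 b^2) mod 29 = 8
-1728 * (4 a)^3 = -1728 * (4*18)^3 mod 29 = 13
j = 13 * 8^(-1) mod 29 = 27

j = 27 (mod 29)


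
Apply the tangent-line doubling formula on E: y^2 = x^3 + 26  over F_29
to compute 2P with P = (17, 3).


Doubling: s = (3 x1^2 + a) / (2 y1)
s = (3*17^2 + 0) / (2*3) mod 29 = 14
x3 = s^2 - 2 x1 mod 29 = 14^2 - 2*17 = 17
y3 = s (x1 - x3) - y1 mod 29 = 14 * (17 - 17) - 3 = 26

2P = (17, 26)


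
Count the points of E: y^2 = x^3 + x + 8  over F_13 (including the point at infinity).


For each x in F_13, count y with y^2 = x^3 + 1 x + 8 mod 13:
  x = 1: RHS = 10, y in [6, 7]  -> 2 point(s)
  x = 3: RHS = 12, y in [5, 8]  -> 2 point(s)
  x = 6: RHS = 9, y in [3, 10]  -> 2 point(s)
  x = 10: RHS = 4, y in [2, 11]  -> 2 point(s)
Affine points: 8. Add the point at infinity: total = 9.

#E(F_13) = 9


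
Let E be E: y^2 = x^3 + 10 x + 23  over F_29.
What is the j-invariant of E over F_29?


Delta = -16(4 a^3 + 27 b^2) mod 29 = 24
-1728 * (4 a)^3 = -1728 * (4*10)^3 mod 29 = 22
j = 22 * 24^(-1) mod 29 = 13

j = 13 (mod 29)


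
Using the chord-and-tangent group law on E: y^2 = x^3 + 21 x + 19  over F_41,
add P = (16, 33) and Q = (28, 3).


P != Q, so use the chord formula.
s = (y2 - y1) / (x2 - x1) = (11) / (12) mod 41 = 18
x3 = s^2 - x1 - x2 mod 41 = 18^2 - 16 - 28 = 34
y3 = s (x1 - x3) - y1 mod 41 = 18 * (16 - 34) - 33 = 12

P + Q = (34, 12)


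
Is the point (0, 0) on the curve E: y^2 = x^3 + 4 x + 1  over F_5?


Check whether y^2 = x^3 + 4 x + 1 (mod 5) for (x, y) = (0, 0).
LHS: y^2 = 0^2 mod 5 = 0
RHS: x^3 + 4 x + 1 = 0^3 + 4*0 + 1 mod 5 = 1
LHS != RHS

No, not on the curve


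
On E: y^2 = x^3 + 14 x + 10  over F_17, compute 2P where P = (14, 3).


k = 2 = 10_2 (binary, LSB first: 01)
Double-and-add from P = (14, 3):
  bit 0 = 0: acc unchanged = O
  bit 1 = 1: acc = O + (5, 16) = (5, 16)

2P = (5, 16)


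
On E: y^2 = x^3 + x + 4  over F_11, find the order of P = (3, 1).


Compute successive multiples of P until we hit O:
  1P = (3, 1)
  2P = (3, 10)
  3P = O

ord(P) = 3


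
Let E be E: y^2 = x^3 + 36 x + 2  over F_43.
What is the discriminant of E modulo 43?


4 a^3 + 27 b^2 = 4*36^3 + 27*2^2 = 186624 + 108 = 186732
Delta = -16 * (186732) = -2987712
Delta mod 43 = 14

Delta = 14 (mod 43)


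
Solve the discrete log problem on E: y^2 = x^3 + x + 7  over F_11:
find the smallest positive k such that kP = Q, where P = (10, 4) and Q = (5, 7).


Enumerate multiples of P until we hit Q = (5, 7):
  1P = (10, 4)
  2P = (5, 4)
  3P = (7, 7)
  4P = (6, 3)
  5P = (4, 3)
  6P = (1, 3)
  7P = (3, 9)
  8P = (3, 2)
  9P = (1, 8)
  10P = (4, 8)
  11P = (6, 8)
  12P = (7, 4)
  13P = (5, 7)
Match found at i = 13.

k = 13


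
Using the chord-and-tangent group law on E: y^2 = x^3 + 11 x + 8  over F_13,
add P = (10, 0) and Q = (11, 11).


P != Q, so use the chord formula.
s = (y2 - y1) / (x2 - x1) = (11) / (1) mod 13 = 11
x3 = s^2 - x1 - x2 mod 13 = 11^2 - 10 - 11 = 9
y3 = s (x1 - x3) - y1 mod 13 = 11 * (10 - 9) - 0 = 11

P + Q = (9, 11)


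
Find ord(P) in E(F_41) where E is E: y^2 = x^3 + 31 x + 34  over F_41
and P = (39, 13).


Compute successive multiples of P until we hit O:
  1P = (39, 13)
  2P = (37, 25)
  3P = (1, 5)
  4P = (40, 17)
  5P = (19, 26)
  6P = (3, 21)
  7P = (36, 0)
  8P = (3, 20)
  ... (continuing to 14P)
  14P = O

ord(P) = 14


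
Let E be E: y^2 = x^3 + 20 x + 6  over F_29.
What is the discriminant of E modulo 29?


4 a^3 + 27 b^2 = 4*20^3 + 27*6^2 = 32000 + 972 = 32972
Delta = -16 * (32972) = -527552
Delta mod 29 = 16

Delta = 16 (mod 29)


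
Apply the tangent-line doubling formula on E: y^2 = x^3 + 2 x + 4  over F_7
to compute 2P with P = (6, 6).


Doubling: s = (3 x1^2 + a) / (2 y1)
s = (3*6^2 + 2) / (2*6) mod 7 = 1
x3 = s^2 - 2 x1 mod 7 = 1^2 - 2*6 = 3
y3 = s (x1 - x3) - y1 mod 7 = 1 * (6 - 3) - 6 = 4

2P = (3, 4)


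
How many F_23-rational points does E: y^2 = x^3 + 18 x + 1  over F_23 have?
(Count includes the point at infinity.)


For each x in F_23, count y with y^2 = x^3 + 18 x + 1 mod 23:
  x = 0: RHS = 1, y in [1, 22]  -> 2 point(s)
  x = 3: RHS = 13, y in [6, 17]  -> 2 point(s)
  x = 5: RHS = 9, y in [3, 20]  -> 2 point(s)
  x = 6: RHS = 3, y in [7, 16]  -> 2 point(s)
  x = 8: RHS = 13, y in [6, 17]  -> 2 point(s)
  x = 9: RHS = 18, y in [8, 15]  -> 2 point(s)
  x = 10: RHS = 8, y in [10, 13]  -> 2 point(s)
  x = 11: RHS = 12, y in [9, 14]  -> 2 point(s)
  x = 12: RHS = 13, y in [6, 17]  -> 2 point(s)
  x = 15: RHS = 12, y in [9, 14]  -> 2 point(s)
  x = 18: RHS = 16, y in [4, 19]  -> 2 point(s)
  x = 19: RHS = 3, y in [7, 16]  -> 2 point(s)
  x = 20: RHS = 12, y in [9, 14]  -> 2 point(s)
  x = 21: RHS = 3, y in [7, 16]  -> 2 point(s)
Affine points: 28. Add the point at infinity: total = 29.

#E(F_23) = 29


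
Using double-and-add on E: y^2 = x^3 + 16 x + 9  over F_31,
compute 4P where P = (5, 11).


k = 4 = 100_2 (binary, LSB first: 001)
Double-and-add from P = (5, 11):
  bit 0 = 0: acc unchanged = O
  bit 1 = 0: acc unchanged = O
  bit 2 = 1: acc = O + (14, 30) = (14, 30)

4P = (14, 30)


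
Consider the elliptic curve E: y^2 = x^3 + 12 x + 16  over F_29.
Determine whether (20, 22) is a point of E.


Check whether y^2 = x^3 + 12 x + 16 (mod 29) for (x, y) = (20, 22).
LHS: y^2 = 22^2 mod 29 = 20
RHS: x^3 + 12 x + 16 = 20^3 + 12*20 + 16 mod 29 = 20
LHS = RHS

Yes, on the curve


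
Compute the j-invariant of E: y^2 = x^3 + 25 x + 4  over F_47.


Delta = -16(4 a^3 + 27 b^2) mod 47 = 16
-1728 * (4 a)^3 = -1728 * (4*25)^3 mod 47 = 26
j = 26 * 16^(-1) mod 47 = 31

j = 31 (mod 47)


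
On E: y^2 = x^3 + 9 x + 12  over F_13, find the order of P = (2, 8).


Compute successive multiples of P until we hit O:
  1P = (2, 8)
  2P = (6, 3)
  3P = (9, 4)
  4P = (1, 10)
  5P = (1, 3)
  6P = (9, 9)
  7P = (6, 10)
  8P = (2, 5)
  ... (continuing to 9P)
  9P = O

ord(P) = 9


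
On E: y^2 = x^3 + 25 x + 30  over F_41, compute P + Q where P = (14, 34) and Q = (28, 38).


P != Q, so use the chord formula.
s = (y2 - y1) / (x2 - x1) = (4) / (14) mod 41 = 12
x3 = s^2 - x1 - x2 mod 41 = 12^2 - 14 - 28 = 20
y3 = s (x1 - x3) - y1 mod 41 = 12 * (14 - 20) - 34 = 17

P + Q = (20, 17)


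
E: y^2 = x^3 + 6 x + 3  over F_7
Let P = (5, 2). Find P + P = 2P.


Doubling: s = (3 x1^2 + a) / (2 y1)
s = (3*5^2 + 6) / (2*2) mod 7 = 1
x3 = s^2 - 2 x1 mod 7 = 1^2 - 2*5 = 5
y3 = s (x1 - x3) - y1 mod 7 = 1 * (5 - 5) - 2 = 5

2P = (5, 5)


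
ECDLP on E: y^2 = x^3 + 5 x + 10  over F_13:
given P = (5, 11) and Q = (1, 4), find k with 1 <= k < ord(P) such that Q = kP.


Enumerate multiples of P until we hit Q = (1, 4):
  1P = (5, 11)
  2P = (0, 6)
  3P = (9, 11)
  4P = (12, 2)
  5P = (8, 4)
  6P = (4, 4)
  7P = (1, 4)
Match found at i = 7.

k = 7
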